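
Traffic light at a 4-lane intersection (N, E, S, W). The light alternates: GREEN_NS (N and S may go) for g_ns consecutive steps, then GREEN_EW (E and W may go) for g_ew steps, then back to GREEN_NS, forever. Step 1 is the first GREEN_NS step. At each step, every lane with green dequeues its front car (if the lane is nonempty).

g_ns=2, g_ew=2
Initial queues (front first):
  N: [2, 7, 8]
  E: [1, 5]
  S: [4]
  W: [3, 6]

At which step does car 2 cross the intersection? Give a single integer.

Step 1 [NS]: N:car2-GO,E:wait,S:car4-GO,W:wait | queues: N=2 E=2 S=0 W=2
Step 2 [NS]: N:car7-GO,E:wait,S:empty,W:wait | queues: N=1 E=2 S=0 W=2
Step 3 [EW]: N:wait,E:car1-GO,S:wait,W:car3-GO | queues: N=1 E=1 S=0 W=1
Step 4 [EW]: N:wait,E:car5-GO,S:wait,W:car6-GO | queues: N=1 E=0 S=0 W=0
Step 5 [NS]: N:car8-GO,E:wait,S:empty,W:wait | queues: N=0 E=0 S=0 W=0
Car 2 crosses at step 1

1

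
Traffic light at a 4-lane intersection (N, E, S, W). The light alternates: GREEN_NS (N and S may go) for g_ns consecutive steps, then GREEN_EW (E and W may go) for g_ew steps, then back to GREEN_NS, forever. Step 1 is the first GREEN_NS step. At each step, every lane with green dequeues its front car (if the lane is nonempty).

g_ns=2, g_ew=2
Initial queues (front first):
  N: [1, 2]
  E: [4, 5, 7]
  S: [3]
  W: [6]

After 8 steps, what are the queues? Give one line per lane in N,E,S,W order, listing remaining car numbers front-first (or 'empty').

Step 1 [NS]: N:car1-GO,E:wait,S:car3-GO,W:wait | queues: N=1 E=3 S=0 W=1
Step 2 [NS]: N:car2-GO,E:wait,S:empty,W:wait | queues: N=0 E=3 S=0 W=1
Step 3 [EW]: N:wait,E:car4-GO,S:wait,W:car6-GO | queues: N=0 E=2 S=0 W=0
Step 4 [EW]: N:wait,E:car5-GO,S:wait,W:empty | queues: N=0 E=1 S=0 W=0
Step 5 [NS]: N:empty,E:wait,S:empty,W:wait | queues: N=0 E=1 S=0 W=0
Step 6 [NS]: N:empty,E:wait,S:empty,W:wait | queues: N=0 E=1 S=0 W=0
Step 7 [EW]: N:wait,E:car7-GO,S:wait,W:empty | queues: N=0 E=0 S=0 W=0

N: empty
E: empty
S: empty
W: empty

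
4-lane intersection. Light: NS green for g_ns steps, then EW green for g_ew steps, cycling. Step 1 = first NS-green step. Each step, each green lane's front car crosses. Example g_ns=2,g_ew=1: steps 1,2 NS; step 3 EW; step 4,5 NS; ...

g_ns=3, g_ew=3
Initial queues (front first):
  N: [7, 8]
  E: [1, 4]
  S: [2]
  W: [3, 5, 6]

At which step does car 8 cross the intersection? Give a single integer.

Step 1 [NS]: N:car7-GO,E:wait,S:car2-GO,W:wait | queues: N=1 E=2 S=0 W=3
Step 2 [NS]: N:car8-GO,E:wait,S:empty,W:wait | queues: N=0 E=2 S=0 W=3
Step 3 [NS]: N:empty,E:wait,S:empty,W:wait | queues: N=0 E=2 S=0 W=3
Step 4 [EW]: N:wait,E:car1-GO,S:wait,W:car3-GO | queues: N=0 E=1 S=0 W=2
Step 5 [EW]: N:wait,E:car4-GO,S:wait,W:car5-GO | queues: N=0 E=0 S=0 W=1
Step 6 [EW]: N:wait,E:empty,S:wait,W:car6-GO | queues: N=0 E=0 S=0 W=0
Car 8 crosses at step 2

2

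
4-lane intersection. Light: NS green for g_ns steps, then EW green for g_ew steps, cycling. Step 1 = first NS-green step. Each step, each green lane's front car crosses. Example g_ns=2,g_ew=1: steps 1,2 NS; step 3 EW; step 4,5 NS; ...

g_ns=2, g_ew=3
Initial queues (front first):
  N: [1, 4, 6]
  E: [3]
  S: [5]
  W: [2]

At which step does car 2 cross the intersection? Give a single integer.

Step 1 [NS]: N:car1-GO,E:wait,S:car5-GO,W:wait | queues: N=2 E=1 S=0 W=1
Step 2 [NS]: N:car4-GO,E:wait,S:empty,W:wait | queues: N=1 E=1 S=0 W=1
Step 3 [EW]: N:wait,E:car3-GO,S:wait,W:car2-GO | queues: N=1 E=0 S=0 W=0
Step 4 [EW]: N:wait,E:empty,S:wait,W:empty | queues: N=1 E=0 S=0 W=0
Step 5 [EW]: N:wait,E:empty,S:wait,W:empty | queues: N=1 E=0 S=0 W=0
Step 6 [NS]: N:car6-GO,E:wait,S:empty,W:wait | queues: N=0 E=0 S=0 W=0
Car 2 crosses at step 3

3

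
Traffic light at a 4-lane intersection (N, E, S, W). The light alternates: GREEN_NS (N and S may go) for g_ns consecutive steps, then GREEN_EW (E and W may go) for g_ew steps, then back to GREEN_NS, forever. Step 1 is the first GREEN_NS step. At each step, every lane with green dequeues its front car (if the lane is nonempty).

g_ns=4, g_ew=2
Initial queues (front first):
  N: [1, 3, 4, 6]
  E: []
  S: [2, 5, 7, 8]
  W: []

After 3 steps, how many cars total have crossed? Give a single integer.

Step 1 [NS]: N:car1-GO,E:wait,S:car2-GO,W:wait | queues: N=3 E=0 S=3 W=0
Step 2 [NS]: N:car3-GO,E:wait,S:car5-GO,W:wait | queues: N=2 E=0 S=2 W=0
Step 3 [NS]: N:car4-GO,E:wait,S:car7-GO,W:wait | queues: N=1 E=0 S=1 W=0
Cars crossed by step 3: 6

Answer: 6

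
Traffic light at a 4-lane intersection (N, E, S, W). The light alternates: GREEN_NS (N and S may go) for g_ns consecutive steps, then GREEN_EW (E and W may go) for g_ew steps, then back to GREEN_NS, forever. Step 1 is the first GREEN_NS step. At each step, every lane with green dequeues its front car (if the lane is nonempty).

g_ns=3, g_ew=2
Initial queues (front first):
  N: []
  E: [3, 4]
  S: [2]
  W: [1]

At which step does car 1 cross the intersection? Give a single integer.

Step 1 [NS]: N:empty,E:wait,S:car2-GO,W:wait | queues: N=0 E=2 S=0 W=1
Step 2 [NS]: N:empty,E:wait,S:empty,W:wait | queues: N=0 E=2 S=0 W=1
Step 3 [NS]: N:empty,E:wait,S:empty,W:wait | queues: N=0 E=2 S=0 W=1
Step 4 [EW]: N:wait,E:car3-GO,S:wait,W:car1-GO | queues: N=0 E=1 S=0 W=0
Step 5 [EW]: N:wait,E:car4-GO,S:wait,W:empty | queues: N=0 E=0 S=0 W=0
Car 1 crosses at step 4

4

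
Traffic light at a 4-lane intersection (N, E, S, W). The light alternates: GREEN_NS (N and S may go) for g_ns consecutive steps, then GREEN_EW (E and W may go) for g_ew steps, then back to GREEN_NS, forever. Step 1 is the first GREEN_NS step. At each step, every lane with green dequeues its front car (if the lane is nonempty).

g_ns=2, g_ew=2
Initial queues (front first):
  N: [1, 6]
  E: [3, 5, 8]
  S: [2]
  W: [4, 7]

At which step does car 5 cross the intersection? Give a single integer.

Step 1 [NS]: N:car1-GO,E:wait,S:car2-GO,W:wait | queues: N=1 E=3 S=0 W=2
Step 2 [NS]: N:car6-GO,E:wait,S:empty,W:wait | queues: N=0 E=3 S=0 W=2
Step 3 [EW]: N:wait,E:car3-GO,S:wait,W:car4-GO | queues: N=0 E=2 S=0 W=1
Step 4 [EW]: N:wait,E:car5-GO,S:wait,W:car7-GO | queues: N=0 E=1 S=0 W=0
Step 5 [NS]: N:empty,E:wait,S:empty,W:wait | queues: N=0 E=1 S=0 W=0
Step 6 [NS]: N:empty,E:wait,S:empty,W:wait | queues: N=0 E=1 S=0 W=0
Step 7 [EW]: N:wait,E:car8-GO,S:wait,W:empty | queues: N=0 E=0 S=0 W=0
Car 5 crosses at step 4

4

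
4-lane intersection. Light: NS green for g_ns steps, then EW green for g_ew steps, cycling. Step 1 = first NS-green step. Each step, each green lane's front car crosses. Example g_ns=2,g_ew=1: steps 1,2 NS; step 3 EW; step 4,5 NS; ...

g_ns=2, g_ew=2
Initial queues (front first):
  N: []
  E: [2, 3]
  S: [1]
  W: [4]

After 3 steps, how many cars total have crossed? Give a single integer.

Step 1 [NS]: N:empty,E:wait,S:car1-GO,W:wait | queues: N=0 E=2 S=0 W=1
Step 2 [NS]: N:empty,E:wait,S:empty,W:wait | queues: N=0 E=2 S=0 W=1
Step 3 [EW]: N:wait,E:car2-GO,S:wait,W:car4-GO | queues: N=0 E=1 S=0 W=0
Cars crossed by step 3: 3

Answer: 3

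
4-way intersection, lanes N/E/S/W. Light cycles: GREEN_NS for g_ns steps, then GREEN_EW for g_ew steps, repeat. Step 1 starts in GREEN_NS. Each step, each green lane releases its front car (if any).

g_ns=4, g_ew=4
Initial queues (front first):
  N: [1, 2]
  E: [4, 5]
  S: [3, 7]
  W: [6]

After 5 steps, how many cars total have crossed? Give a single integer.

Answer: 6

Derivation:
Step 1 [NS]: N:car1-GO,E:wait,S:car3-GO,W:wait | queues: N=1 E=2 S=1 W=1
Step 2 [NS]: N:car2-GO,E:wait,S:car7-GO,W:wait | queues: N=0 E=2 S=0 W=1
Step 3 [NS]: N:empty,E:wait,S:empty,W:wait | queues: N=0 E=2 S=0 W=1
Step 4 [NS]: N:empty,E:wait,S:empty,W:wait | queues: N=0 E=2 S=0 W=1
Step 5 [EW]: N:wait,E:car4-GO,S:wait,W:car6-GO | queues: N=0 E=1 S=0 W=0
Cars crossed by step 5: 6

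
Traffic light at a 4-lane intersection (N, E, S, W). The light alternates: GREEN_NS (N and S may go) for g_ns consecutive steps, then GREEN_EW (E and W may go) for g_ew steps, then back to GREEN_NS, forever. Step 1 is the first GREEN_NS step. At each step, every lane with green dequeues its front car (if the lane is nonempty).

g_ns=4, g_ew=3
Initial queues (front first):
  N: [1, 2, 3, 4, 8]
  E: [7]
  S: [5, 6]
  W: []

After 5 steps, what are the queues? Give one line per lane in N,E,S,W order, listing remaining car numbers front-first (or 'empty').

Step 1 [NS]: N:car1-GO,E:wait,S:car5-GO,W:wait | queues: N=4 E=1 S=1 W=0
Step 2 [NS]: N:car2-GO,E:wait,S:car6-GO,W:wait | queues: N=3 E=1 S=0 W=0
Step 3 [NS]: N:car3-GO,E:wait,S:empty,W:wait | queues: N=2 E=1 S=0 W=0
Step 4 [NS]: N:car4-GO,E:wait,S:empty,W:wait | queues: N=1 E=1 S=0 W=0
Step 5 [EW]: N:wait,E:car7-GO,S:wait,W:empty | queues: N=1 E=0 S=0 W=0

N: 8
E: empty
S: empty
W: empty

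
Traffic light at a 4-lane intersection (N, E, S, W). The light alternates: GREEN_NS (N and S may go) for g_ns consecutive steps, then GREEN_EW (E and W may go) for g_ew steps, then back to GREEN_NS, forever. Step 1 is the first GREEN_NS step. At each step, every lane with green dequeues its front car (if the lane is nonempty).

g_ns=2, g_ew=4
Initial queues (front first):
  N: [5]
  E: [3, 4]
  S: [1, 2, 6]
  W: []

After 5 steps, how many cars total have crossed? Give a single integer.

Step 1 [NS]: N:car5-GO,E:wait,S:car1-GO,W:wait | queues: N=0 E=2 S=2 W=0
Step 2 [NS]: N:empty,E:wait,S:car2-GO,W:wait | queues: N=0 E=2 S=1 W=0
Step 3 [EW]: N:wait,E:car3-GO,S:wait,W:empty | queues: N=0 E=1 S=1 W=0
Step 4 [EW]: N:wait,E:car4-GO,S:wait,W:empty | queues: N=0 E=0 S=1 W=0
Step 5 [EW]: N:wait,E:empty,S:wait,W:empty | queues: N=0 E=0 S=1 W=0
Cars crossed by step 5: 5

Answer: 5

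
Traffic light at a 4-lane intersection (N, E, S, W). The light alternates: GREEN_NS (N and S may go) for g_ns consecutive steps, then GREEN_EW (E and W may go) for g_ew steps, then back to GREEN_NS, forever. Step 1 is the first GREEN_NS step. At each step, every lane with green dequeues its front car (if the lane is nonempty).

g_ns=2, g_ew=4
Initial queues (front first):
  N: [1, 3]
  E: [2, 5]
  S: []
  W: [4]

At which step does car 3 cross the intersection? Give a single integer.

Step 1 [NS]: N:car1-GO,E:wait,S:empty,W:wait | queues: N=1 E=2 S=0 W=1
Step 2 [NS]: N:car3-GO,E:wait,S:empty,W:wait | queues: N=0 E=2 S=0 W=1
Step 3 [EW]: N:wait,E:car2-GO,S:wait,W:car4-GO | queues: N=0 E=1 S=0 W=0
Step 4 [EW]: N:wait,E:car5-GO,S:wait,W:empty | queues: N=0 E=0 S=0 W=0
Car 3 crosses at step 2

2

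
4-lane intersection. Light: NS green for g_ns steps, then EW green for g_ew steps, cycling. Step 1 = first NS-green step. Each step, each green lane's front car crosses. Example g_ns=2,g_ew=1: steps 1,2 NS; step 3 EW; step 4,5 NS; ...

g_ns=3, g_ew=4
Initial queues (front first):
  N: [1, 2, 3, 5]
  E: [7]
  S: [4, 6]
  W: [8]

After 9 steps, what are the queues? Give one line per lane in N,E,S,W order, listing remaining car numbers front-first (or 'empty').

Step 1 [NS]: N:car1-GO,E:wait,S:car4-GO,W:wait | queues: N=3 E=1 S=1 W=1
Step 2 [NS]: N:car2-GO,E:wait,S:car6-GO,W:wait | queues: N=2 E=1 S=0 W=1
Step 3 [NS]: N:car3-GO,E:wait,S:empty,W:wait | queues: N=1 E=1 S=0 W=1
Step 4 [EW]: N:wait,E:car7-GO,S:wait,W:car8-GO | queues: N=1 E=0 S=0 W=0
Step 5 [EW]: N:wait,E:empty,S:wait,W:empty | queues: N=1 E=0 S=0 W=0
Step 6 [EW]: N:wait,E:empty,S:wait,W:empty | queues: N=1 E=0 S=0 W=0
Step 7 [EW]: N:wait,E:empty,S:wait,W:empty | queues: N=1 E=0 S=0 W=0
Step 8 [NS]: N:car5-GO,E:wait,S:empty,W:wait | queues: N=0 E=0 S=0 W=0

N: empty
E: empty
S: empty
W: empty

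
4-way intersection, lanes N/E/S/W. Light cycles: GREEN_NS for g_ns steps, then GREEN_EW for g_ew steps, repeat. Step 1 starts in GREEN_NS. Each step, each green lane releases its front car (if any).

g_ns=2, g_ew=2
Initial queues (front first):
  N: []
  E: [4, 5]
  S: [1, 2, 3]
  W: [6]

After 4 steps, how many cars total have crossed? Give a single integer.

Answer: 5

Derivation:
Step 1 [NS]: N:empty,E:wait,S:car1-GO,W:wait | queues: N=0 E=2 S=2 W=1
Step 2 [NS]: N:empty,E:wait,S:car2-GO,W:wait | queues: N=0 E=2 S=1 W=1
Step 3 [EW]: N:wait,E:car4-GO,S:wait,W:car6-GO | queues: N=0 E=1 S=1 W=0
Step 4 [EW]: N:wait,E:car5-GO,S:wait,W:empty | queues: N=0 E=0 S=1 W=0
Cars crossed by step 4: 5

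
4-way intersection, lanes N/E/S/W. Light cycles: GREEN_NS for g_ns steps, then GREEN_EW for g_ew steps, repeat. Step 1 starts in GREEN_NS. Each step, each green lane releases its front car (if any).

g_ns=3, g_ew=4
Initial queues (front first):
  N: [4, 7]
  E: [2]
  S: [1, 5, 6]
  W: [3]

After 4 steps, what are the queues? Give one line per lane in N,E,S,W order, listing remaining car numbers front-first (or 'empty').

Step 1 [NS]: N:car4-GO,E:wait,S:car1-GO,W:wait | queues: N=1 E=1 S=2 W=1
Step 2 [NS]: N:car7-GO,E:wait,S:car5-GO,W:wait | queues: N=0 E=1 S=1 W=1
Step 3 [NS]: N:empty,E:wait,S:car6-GO,W:wait | queues: N=0 E=1 S=0 W=1
Step 4 [EW]: N:wait,E:car2-GO,S:wait,W:car3-GO | queues: N=0 E=0 S=0 W=0

N: empty
E: empty
S: empty
W: empty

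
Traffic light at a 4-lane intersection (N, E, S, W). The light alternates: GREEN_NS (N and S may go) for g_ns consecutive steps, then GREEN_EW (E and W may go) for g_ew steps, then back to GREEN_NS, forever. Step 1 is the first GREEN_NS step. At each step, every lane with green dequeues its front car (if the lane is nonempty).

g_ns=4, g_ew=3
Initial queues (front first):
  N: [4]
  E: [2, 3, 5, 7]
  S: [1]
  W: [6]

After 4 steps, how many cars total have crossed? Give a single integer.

Step 1 [NS]: N:car4-GO,E:wait,S:car1-GO,W:wait | queues: N=0 E=4 S=0 W=1
Step 2 [NS]: N:empty,E:wait,S:empty,W:wait | queues: N=0 E=4 S=0 W=1
Step 3 [NS]: N:empty,E:wait,S:empty,W:wait | queues: N=0 E=4 S=0 W=1
Step 4 [NS]: N:empty,E:wait,S:empty,W:wait | queues: N=0 E=4 S=0 W=1
Cars crossed by step 4: 2

Answer: 2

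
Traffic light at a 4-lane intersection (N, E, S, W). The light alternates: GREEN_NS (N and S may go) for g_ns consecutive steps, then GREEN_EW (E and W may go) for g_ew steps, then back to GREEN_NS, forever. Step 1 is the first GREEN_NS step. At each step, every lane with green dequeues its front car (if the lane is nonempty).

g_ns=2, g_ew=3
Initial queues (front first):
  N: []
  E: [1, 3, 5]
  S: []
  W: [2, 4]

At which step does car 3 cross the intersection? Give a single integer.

Step 1 [NS]: N:empty,E:wait,S:empty,W:wait | queues: N=0 E=3 S=0 W=2
Step 2 [NS]: N:empty,E:wait,S:empty,W:wait | queues: N=0 E=3 S=0 W=2
Step 3 [EW]: N:wait,E:car1-GO,S:wait,W:car2-GO | queues: N=0 E=2 S=0 W=1
Step 4 [EW]: N:wait,E:car3-GO,S:wait,W:car4-GO | queues: N=0 E=1 S=0 W=0
Step 5 [EW]: N:wait,E:car5-GO,S:wait,W:empty | queues: N=0 E=0 S=0 W=0
Car 3 crosses at step 4

4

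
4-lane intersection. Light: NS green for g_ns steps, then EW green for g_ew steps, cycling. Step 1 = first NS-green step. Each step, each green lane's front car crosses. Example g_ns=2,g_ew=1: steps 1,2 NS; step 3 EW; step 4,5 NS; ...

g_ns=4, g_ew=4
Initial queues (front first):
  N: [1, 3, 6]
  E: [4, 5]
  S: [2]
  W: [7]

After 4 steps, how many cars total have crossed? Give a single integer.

Answer: 4

Derivation:
Step 1 [NS]: N:car1-GO,E:wait,S:car2-GO,W:wait | queues: N=2 E=2 S=0 W=1
Step 2 [NS]: N:car3-GO,E:wait,S:empty,W:wait | queues: N=1 E=2 S=0 W=1
Step 3 [NS]: N:car6-GO,E:wait,S:empty,W:wait | queues: N=0 E=2 S=0 W=1
Step 4 [NS]: N:empty,E:wait,S:empty,W:wait | queues: N=0 E=2 S=0 W=1
Cars crossed by step 4: 4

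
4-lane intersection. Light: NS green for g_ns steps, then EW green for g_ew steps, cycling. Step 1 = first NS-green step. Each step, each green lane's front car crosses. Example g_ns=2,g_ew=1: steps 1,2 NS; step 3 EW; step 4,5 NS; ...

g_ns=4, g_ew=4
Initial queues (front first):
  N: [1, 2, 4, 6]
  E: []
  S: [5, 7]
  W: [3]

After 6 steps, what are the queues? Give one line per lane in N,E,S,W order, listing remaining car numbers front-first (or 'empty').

Step 1 [NS]: N:car1-GO,E:wait,S:car5-GO,W:wait | queues: N=3 E=0 S=1 W=1
Step 2 [NS]: N:car2-GO,E:wait,S:car7-GO,W:wait | queues: N=2 E=0 S=0 W=1
Step 3 [NS]: N:car4-GO,E:wait,S:empty,W:wait | queues: N=1 E=0 S=0 W=1
Step 4 [NS]: N:car6-GO,E:wait,S:empty,W:wait | queues: N=0 E=0 S=0 W=1
Step 5 [EW]: N:wait,E:empty,S:wait,W:car3-GO | queues: N=0 E=0 S=0 W=0

N: empty
E: empty
S: empty
W: empty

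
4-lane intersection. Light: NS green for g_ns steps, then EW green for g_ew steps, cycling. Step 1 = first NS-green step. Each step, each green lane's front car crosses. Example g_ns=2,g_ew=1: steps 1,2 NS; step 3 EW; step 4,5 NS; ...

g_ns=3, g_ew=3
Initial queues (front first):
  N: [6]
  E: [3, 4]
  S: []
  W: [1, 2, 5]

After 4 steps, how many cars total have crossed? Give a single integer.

Step 1 [NS]: N:car6-GO,E:wait,S:empty,W:wait | queues: N=0 E=2 S=0 W=3
Step 2 [NS]: N:empty,E:wait,S:empty,W:wait | queues: N=0 E=2 S=0 W=3
Step 3 [NS]: N:empty,E:wait,S:empty,W:wait | queues: N=0 E=2 S=0 W=3
Step 4 [EW]: N:wait,E:car3-GO,S:wait,W:car1-GO | queues: N=0 E=1 S=0 W=2
Cars crossed by step 4: 3

Answer: 3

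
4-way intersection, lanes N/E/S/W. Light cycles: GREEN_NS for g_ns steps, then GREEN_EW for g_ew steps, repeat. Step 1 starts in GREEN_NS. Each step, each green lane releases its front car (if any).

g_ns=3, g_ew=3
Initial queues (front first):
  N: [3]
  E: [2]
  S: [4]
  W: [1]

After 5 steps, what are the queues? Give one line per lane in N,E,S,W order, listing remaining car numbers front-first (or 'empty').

Step 1 [NS]: N:car3-GO,E:wait,S:car4-GO,W:wait | queues: N=0 E=1 S=0 W=1
Step 2 [NS]: N:empty,E:wait,S:empty,W:wait | queues: N=0 E=1 S=0 W=1
Step 3 [NS]: N:empty,E:wait,S:empty,W:wait | queues: N=0 E=1 S=0 W=1
Step 4 [EW]: N:wait,E:car2-GO,S:wait,W:car1-GO | queues: N=0 E=0 S=0 W=0

N: empty
E: empty
S: empty
W: empty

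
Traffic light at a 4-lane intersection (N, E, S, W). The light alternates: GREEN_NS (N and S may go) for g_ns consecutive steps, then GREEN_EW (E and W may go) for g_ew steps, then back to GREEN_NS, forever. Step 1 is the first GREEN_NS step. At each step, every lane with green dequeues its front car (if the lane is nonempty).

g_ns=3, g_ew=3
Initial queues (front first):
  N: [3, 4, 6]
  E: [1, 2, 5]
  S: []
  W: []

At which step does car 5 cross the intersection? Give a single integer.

Step 1 [NS]: N:car3-GO,E:wait,S:empty,W:wait | queues: N=2 E=3 S=0 W=0
Step 2 [NS]: N:car4-GO,E:wait,S:empty,W:wait | queues: N=1 E=3 S=0 W=0
Step 3 [NS]: N:car6-GO,E:wait,S:empty,W:wait | queues: N=0 E=3 S=0 W=0
Step 4 [EW]: N:wait,E:car1-GO,S:wait,W:empty | queues: N=0 E=2 S=0 W=0
Step 5 [EW]: N:wait,E:car2-GO,S:wait,W:empty | queues: N=0 E=1 S=0 W=0
Step 6 [EW]: N:wait,E:car5-GO,S:wait,W:empty | queues: N=0 E=0 S=0 W=0
Car 5 crosses at step 6

6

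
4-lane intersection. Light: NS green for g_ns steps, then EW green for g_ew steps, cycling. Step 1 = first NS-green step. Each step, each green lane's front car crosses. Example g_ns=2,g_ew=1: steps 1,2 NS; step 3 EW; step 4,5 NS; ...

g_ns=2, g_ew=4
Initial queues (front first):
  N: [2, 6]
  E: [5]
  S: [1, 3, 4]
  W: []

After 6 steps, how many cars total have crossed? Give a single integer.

Answer: 5

Derivation:
Step 1 [NS]: N:car2-GO,E:wait,S:car1-GO,W:wait | queues: N=1 E=1 S=2 W=0
Step 2 [NS]: N:car6-GO,E:wait,S:car3-GO,W:wait | queues: N=0 E=1 S=1 W=0
Step 3 [EW]: N:wait,E:car5-GO,S:wait,W:empty | queues: N=0 E=0 S=1 W=0
Step 4 [EW]: N:wait,E:empty,S:wait,W:empty | queues: N=0 E=0 S=1 W=0
Step 5 [EW]: N:wait,E:empty,S:wait,W:empty | queues: N=0 E=0 S=1 W=0
Step 6 [EW]: N:wait,E:empty,S:wait,W:empty | queues: N=0 E=0 S=1 W=0
Cars crossed by step 6: 5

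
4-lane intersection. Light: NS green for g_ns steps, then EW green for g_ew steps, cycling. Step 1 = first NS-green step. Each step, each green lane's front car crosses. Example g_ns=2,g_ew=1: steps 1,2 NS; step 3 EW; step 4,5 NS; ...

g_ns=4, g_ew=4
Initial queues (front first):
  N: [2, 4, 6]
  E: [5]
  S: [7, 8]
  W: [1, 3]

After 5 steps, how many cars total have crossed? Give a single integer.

Answer: 7

Derivation:
Step 1 [NS]: N:car2-GO,E:wait,S:car7-GO,W:wait | queues: N=2 E=1 S=1 W=2
Step 2 [NS]: N:car4-GO,E:wait,S:car8-GO,W:wait | queues: N=1 E=1 S=0 W=2
Step 3 [NS]: N:car6-GO,E:wait,S:empty,W:wait | queues: N=0 E=1 S=0 W=2
Step 4 [NS]: N:empty,E:wait,S:empty,W:wait | queues: N=0 E=1 S=0 W=2
Step 5 [EW]: N:wait,E:car5-GO,S:wait,W:car1-GO | queues: N=0 E=0 S=0 W=1
Cars crossed by step 5: 7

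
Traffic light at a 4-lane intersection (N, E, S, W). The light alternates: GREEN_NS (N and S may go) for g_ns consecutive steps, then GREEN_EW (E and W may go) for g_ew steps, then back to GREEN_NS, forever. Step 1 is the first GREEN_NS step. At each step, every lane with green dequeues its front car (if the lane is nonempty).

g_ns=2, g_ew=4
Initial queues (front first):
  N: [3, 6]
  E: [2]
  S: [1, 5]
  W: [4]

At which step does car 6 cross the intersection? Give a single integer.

Step 1 [NS]: N:car3-GO,E:wait,S:car1-GO,W:wait | queues: N=1 E=1 S=1 W=1
Step 2 [NS]: N:car6-GO,E:wait,S:car5-GO,W:wait | queues: N=0 E=1 S=0 W=1
Step 3 [EW]: N:wait,E:car2-GO,S:wait,W:car4-GO | queues: N=0 E=0 S=0 W=0
Car 6 crosses at step 2

2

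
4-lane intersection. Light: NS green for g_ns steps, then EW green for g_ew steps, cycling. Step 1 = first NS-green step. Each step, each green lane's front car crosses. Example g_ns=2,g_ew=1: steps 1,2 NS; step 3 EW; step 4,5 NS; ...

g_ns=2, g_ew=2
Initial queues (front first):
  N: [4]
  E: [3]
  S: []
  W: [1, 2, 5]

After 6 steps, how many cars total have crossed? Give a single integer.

Step 1 [NS]: N:car4-GO,E:wait,S:empty,W:wait | queues: N=0 E=1 S=0 W=3
Step 2 [NS]: N:empty,E:wait,S:empty,W:wait | queues: N=0 E=1 S=0 W=3
Step 3 [EW]: N:wait,E:car3-GO,S:wait,W:car1-GO | queues: N=0 E=0 S=0 W=2
Step 4 [EW]: N:wait,E:empty,S:wait,W:car2-GO | queues: N=0 E=0 S=0 W=1
Step 5 [NS]: N:empty,E:wait,S:empty,W:wait | queues: N=0 E=0 S=0 W=1
Step 6 [NS]: N:empty,E:wait,S:empty,W:wait | queues: N=0 E=0 S=0 W=1
Cars crossed by step 6: 4

Answer: 4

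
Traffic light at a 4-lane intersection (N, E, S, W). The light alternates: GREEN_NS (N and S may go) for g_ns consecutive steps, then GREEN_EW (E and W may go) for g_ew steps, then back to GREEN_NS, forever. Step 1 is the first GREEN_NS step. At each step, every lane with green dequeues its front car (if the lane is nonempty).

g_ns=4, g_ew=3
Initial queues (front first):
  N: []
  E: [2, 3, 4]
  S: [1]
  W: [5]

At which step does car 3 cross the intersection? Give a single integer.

Step 1 [NS]: N:empty,E:wait,S:car1-GO,W:wait | queues: N=0 E=3 S=0 W=1
Step 2 [NS]: N:empty,E:wait,S:empty,W:wait | queues: N=0 E=3 S=0 W=1
Step 3 [NS]: N:empty,E:wait,S:empty,W:wait | queues: N=0 E=3 S=0 W=1
Step 4 [NS]: N:empty,E:wait,S:empty,W:wait | queues: N=0 E=3 S=0 W=1
Step 5 [EW]: N:wait,E:car2-GO,S:wait,W:car5-GO | queues: N=0 E=2 S=0 W=0
Step 6 [EW]: N:wait,E:car3-GO,S:wait,W:empty | queues: N=0 E=1 S=0 W=0
Step 7 [EW]: N:wait,E:car4-GO,S:wait,W:empty | queues: N=0 E=0 S=0 W=0
Car 3 crosses at step 6

6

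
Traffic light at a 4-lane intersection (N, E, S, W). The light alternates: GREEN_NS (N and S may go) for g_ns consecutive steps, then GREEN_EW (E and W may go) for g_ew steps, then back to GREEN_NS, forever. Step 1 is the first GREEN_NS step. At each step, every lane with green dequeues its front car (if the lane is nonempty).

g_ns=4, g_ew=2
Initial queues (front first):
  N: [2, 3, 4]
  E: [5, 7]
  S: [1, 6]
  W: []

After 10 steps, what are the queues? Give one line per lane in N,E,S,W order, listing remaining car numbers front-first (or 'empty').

Step 1 [NS]: N:car2-GO,E:wait,S:car1-GO,W:wait | queues: N=2 E=2 S=1 W=0
Step 2 [NS]: N:car3-GO,E:wait,S:car6-GO,W:wait | queues: N=1 E=2 S=0 W=0
Step 3 [NS]: N:car4-GO,E:wait,S:empty,W:wait | queues: N=0 E=2 S=0 W=0
Step 4 [NS]: N:empty,E:wait,S:empty,W:wait | queues: N=0 E=2 S=0 W=0
Step 5 [EW]: N:wait,E:car5-GO,S:wait,W:empty | queues: N=0 E=1 S=0 W=0
Step 6 [EW]: N:wait,E:car7-GO,S:wait,W:empty | queues: N=0 E=0 S=0 W=0

N: empty
E: empty
S: empty
W: empty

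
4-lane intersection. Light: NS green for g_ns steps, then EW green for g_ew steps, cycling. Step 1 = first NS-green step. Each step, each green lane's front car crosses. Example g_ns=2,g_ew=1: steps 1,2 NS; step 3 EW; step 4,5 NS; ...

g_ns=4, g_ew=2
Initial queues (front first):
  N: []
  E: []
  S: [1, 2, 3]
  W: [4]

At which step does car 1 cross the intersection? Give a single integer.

Step 1 [NS]: N:empty,E:wait,S:car1-GO,W:wait | queues: N=0 E=0 S=2 W=1
Step 2 [NS]: N:empty,E:wait,S:car2-GO,W:wait | queues: N=0 E=0 S=1 W=1
Step 3 [NS]: N:empty,E:wait,S:car3-GO,W:wait | queues: N=0 E=0 S=0 W=1
Step 4 [NS]: N:empty,E:wait,S:empty,W:wait | queues: N=0 E=0 S=0 W=1
Step 5 [EW]: N:wait,E:empty,S:wait,W:car4-GO | queues: N=0 E=0 S=0 W=0
Car 1 crosses at step 1

1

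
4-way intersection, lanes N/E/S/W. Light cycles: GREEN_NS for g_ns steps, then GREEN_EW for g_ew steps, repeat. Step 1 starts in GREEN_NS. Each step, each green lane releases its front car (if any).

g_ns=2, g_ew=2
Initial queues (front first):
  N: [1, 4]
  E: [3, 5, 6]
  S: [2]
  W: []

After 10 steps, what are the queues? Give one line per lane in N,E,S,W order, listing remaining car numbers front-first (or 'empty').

Step 1 [NS]: N:car1-GO,E:wait,S:car2-GO,W:wait | queues: N=1 E=3 S=0 W=0
Step 2 [NS]: N:car4-GO,E:wait,S:empty,W:wait | queues: N=0 E=3 S=0 W=0
Step 3 [EW]: N:wait,E:car3-GO,S:wait,W:empty | queues: N=0 E=2 S=0 W=0
Step 4 [EW]: N:wait,E:car5-GO,S:wait,W:empty | queues: N=0 E=1 S=0 W=0
Step 5 [NS]: N:empty,E:wait,S:empty,W:wait | queues: N=0 E=1 S=0 W=0
Step 6 [NS]: N:empty,E:wait,S:empty,W:wait | queues: N=0 E=1 S=0 W=0
Step 7 [EW]: N:wait,E:car6-GO,S:wait,W:empty | queues: N=0 E=0 S=0 W=0

N: empty
E: empty
S: empty
W: empty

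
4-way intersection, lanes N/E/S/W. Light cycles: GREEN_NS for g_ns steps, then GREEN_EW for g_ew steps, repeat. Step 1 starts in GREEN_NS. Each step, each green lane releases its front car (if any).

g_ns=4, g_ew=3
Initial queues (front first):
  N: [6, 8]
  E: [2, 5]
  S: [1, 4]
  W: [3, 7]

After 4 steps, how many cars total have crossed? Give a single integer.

Step 1 [NS]: N:car6-GO,E:wait,S:car1-GO,W:wait | queues: N=1 E=2 S=1 W=2
Step 2 [NS]: N:car8-GO,E:wait,S:car4-GO,W:wait | queues: N=0 E=2 S=0 W=2
Step 3 [NS]: N:empty,E:wait,S:empty,W:wait | queues: N=0 E=2 S=0 W=2
Step 4 [NS]: N:empty,E:wait,S:empty,W:wait | queues: N=0 E=2 S=0 W=2
Cars crossed by step 4: 4

Answer: 4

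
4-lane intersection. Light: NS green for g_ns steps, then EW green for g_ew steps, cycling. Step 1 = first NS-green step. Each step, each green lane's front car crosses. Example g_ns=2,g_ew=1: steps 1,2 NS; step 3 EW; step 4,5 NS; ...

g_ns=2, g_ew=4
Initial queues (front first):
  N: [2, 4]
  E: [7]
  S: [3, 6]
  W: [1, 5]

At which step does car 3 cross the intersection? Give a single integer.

Step 1 [NS]: N:car2-GO,E:wait,S:car3-GO,W:wait | queues: N=1 E=1 S=1 W=2
Step 2 [NS]: N:car4-GO,E:wait,S:car6-GO,W:wait | queues: N=0 E=1 S=0 W=2
Step 3 [EW]: N:wait,E:car7-GO,S:wait,W:car1-GO | queues: N=0 E=0 S=0 W=1
Step 4 [EW]: N:wait,E:empty,S:wait,W:car5-GO | queues: N=0 E=0 S=0 W=0
Car 3 crosses at step 1

1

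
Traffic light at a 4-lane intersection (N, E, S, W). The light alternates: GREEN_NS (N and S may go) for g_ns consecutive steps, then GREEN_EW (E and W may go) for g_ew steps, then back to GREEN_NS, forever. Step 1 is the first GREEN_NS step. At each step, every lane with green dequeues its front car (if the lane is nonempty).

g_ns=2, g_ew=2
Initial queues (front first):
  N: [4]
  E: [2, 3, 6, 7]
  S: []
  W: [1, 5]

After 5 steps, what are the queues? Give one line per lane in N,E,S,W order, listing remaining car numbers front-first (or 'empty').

Step 1 [NS]: N:car4-GO,E:wait,S:empty,W:wait | queues: N=0 E=4 S=0 W=2
Step 2 [NS]: N:empty,E:wait,S:empty,W:wait | queues: N=0 E=4 S=0 W=2
Step 3 [EW]: N:wait,E:car2-GO,S:wait,W:car1-GO | queues: N=0 E=3 S=0 W=1
Step 4 [EW]: N:wait,E:car3-GO,S:wait,W:car5-GO | queues: N=0 E=2 S=0 W=0
Step 5 [NS]: N:empty,E:wait,S:empty,W:wait | queues: N=0 E=2 S=0 W=0

N: empty
E: 6 7
S: empty
W: empty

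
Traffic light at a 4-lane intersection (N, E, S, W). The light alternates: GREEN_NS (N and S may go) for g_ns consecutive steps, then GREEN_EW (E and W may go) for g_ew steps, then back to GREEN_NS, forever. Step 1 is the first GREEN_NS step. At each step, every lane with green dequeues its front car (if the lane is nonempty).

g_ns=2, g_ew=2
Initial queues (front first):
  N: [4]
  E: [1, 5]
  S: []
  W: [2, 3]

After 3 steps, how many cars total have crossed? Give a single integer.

Step 1 [NS]: N:car4-GO,E:wait,S:empty,W:wait | queues: N=0 E=2 S=0 W=2
Step 2 [NS]: N:empty,E:wait,S:empty,W:wait | queues: N=0 E=2 S=0 W=2
Step 3 [EW]: N:wait,E:car1-GO,S:wait,W:car2-GO | queues: N=0 E=1 S=0 W=1
Cars crossed by step 3: 3

Answer: 3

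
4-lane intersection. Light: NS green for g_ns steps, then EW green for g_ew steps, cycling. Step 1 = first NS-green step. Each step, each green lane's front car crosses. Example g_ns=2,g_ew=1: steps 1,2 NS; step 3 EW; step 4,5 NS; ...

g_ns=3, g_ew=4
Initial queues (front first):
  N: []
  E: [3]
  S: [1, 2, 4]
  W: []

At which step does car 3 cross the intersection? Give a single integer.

Step 1 [NS]: N:empty,E:wait,S:car1-GO,W:wait | queues: N=0 E=1 S=2 W=0
Step 2 [NS]: N:empty,E:wait,S:car2-GO,W:wait | queues: N=0 E=1 S=1 W=0
Step 3 [NS]: N:empty,E:wait,S:car4-GO,W:wait | queues: N=0 E=1 S=0 W=0
Step 4 [EW]: N:wait,E:car3-GO,S:wait,W:empty | queues: N=0 E=0 S=0 W=0
Car 3 crosses at step 4

4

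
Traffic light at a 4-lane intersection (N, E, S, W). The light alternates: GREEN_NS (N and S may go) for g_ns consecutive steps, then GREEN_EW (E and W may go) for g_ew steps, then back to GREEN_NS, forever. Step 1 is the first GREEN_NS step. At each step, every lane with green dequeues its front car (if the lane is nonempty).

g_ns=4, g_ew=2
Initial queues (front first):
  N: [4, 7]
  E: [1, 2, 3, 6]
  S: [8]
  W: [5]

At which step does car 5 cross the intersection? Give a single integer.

Step 1 [NS]: N:car4-GO,E:wait,S:car8-GO,W:wait | queues: N=1 E=4 S=0 W=1
Step 2 [NS]: N:car7-GO,E:wait,S:empty,W:wait | queues: N=0 E=4 S=0 W=1
Step 3 [NS]: N:empty,E:wait,S:empty,W:wait | queues: N=0 E=4 S=0 W=1
Step 4 [NS]: N:empty,E:wait,S:empty,W:wait | queues: N=0 E=4 S=0 W=1
Step 5 [EW]: N:wait,E:car1-GO,S:wait,W:car5-GO | queues: N=0 E=3 S=0 W=0
Step 6 [EW]: N:wait,E:car2-GO,S:wait,W:empty | queues: N=0 E=2 S=0 W=0
Step 7 [NS]: N:empty,E:wait,S:empty,W:wait | queues: N=0 E=2 S=0 W=0
Step 8 [NS]: N:empty,E:wait,S:empty,W:wait | queues: N=0 E=2 S=0 W=0
Step 9 [NS]: N:empty,E:wait,S:empty,W:wait | queues: N=0 E=2 S=0 W=0
Step 10 [NS]: N:empty,E:wait,S:empty,W:wait | queues: N=0 E=2 S=0 W=0
Step 11 [EW]: N:wait,E:car3-GO,S:wait,W:empty | queues: N=0 E=1 S=0 W=0
Step 12 [EW]: N:wait,E:car6-GO,S:wait,W:empty | queues: N=0 E=0 S=0 W=0
Car 5 crosses at step 5

5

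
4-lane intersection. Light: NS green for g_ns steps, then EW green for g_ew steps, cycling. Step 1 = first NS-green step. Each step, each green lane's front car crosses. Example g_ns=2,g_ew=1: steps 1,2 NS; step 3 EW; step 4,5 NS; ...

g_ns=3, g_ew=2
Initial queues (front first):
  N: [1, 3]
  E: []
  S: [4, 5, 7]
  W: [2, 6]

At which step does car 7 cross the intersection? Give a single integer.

Step 1 [NS]: N:car1-GO,E:wait,S:car4-GO,W:wait | queues: N=1 E=0 S=2 W=2
Step 2 [NS]: N:car3-GO,E:wait,S:car5-GO,W:wait | queues: N=0 E=0 S=1 W=2
Step 3 [NS]: N:empty,E:wait,S:car7-GO,W:wait | queues: N=0 E=0 S=0 W=2
Step 4 [EW]: N:wait,E:empty,S:wait,W:car2-GO | queues: N=0 E=0 S=0 W=1
Step 5 [EW]: N:wait,E:empty,S:wait,W:car6-GO | queues: N=0 E=0 S=0 W=0
Car 7 crosses at step 3

3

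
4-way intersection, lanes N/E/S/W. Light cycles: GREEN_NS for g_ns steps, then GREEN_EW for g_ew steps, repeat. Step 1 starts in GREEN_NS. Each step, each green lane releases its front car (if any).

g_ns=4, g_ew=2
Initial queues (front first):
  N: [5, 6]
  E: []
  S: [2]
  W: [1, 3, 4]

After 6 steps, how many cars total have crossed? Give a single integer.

Answer: 5

Derivation:
Step 1 [NS]: N:car5-GO,E:wait,S:car2-GO,W:wait | queues: N=1 E=0 S=0 W=3
Step 2 [NS]: N:car6-GO,E:wait,S:empty,W:wait | queues: N=0 E=0 S=0 W=3
Step 3 [NS]: N:empty,E:wait,S:empty,W:wait | queues: N=0 E=0 S=0 W=3
Step 4 [NS]: N:empty,E:wait,S:empty,W:wait | queues: N=0 E=0 S=0 W=3
Step 5 [EW]: N:wait,E:empty,S:wait,W:car1-GO | queues: N=0 E=0 S=0 W=2
Step 6 [EW]: N:wait,E:empty,S:wait,W:car3-GO | queues: N=0 E=0 S=0 W=1
Cars crossed by step 6: 5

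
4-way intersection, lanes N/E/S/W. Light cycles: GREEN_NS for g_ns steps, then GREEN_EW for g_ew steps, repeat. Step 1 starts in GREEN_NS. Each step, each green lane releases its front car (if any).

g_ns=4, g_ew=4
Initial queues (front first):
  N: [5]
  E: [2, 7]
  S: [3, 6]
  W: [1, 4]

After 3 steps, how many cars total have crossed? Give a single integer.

Answer: 3

Derivation:
Step 1 [NS]: N:car5-GO,E:wait,S:car3-GO,W:wait | queues: N=0 E=2 S=1 W=2
Step 2 [NS]: N:empty,E:wait,S:car6-GO,W:wait | queues: N=0 E=2 S=0 W=2
Step 3 [NS]: N:empty,E:wait,S:empty,W:wait | queues: N=0 E=2 S=0 W=2
Cars crossed by step 3: 3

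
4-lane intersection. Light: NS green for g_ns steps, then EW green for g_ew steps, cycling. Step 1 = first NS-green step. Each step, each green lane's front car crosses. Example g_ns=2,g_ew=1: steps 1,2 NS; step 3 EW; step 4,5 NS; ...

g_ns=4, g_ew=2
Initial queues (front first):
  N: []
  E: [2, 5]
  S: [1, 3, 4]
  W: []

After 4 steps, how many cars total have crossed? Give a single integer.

Answer: 3

Derivation:
Step 1 [NS]: N:empty,E:wait,S:car1-GO,W:wait | queues: N=0 E=2 S=2 W=0
Step 2 [NS]: N:empty,E:wait,S:car3-GO,W:wait | queues: N=0 E=2 S=1 W=0
Step 3 [NS]: N:empty,E:wait,S:car4-GO,W:wait | queues: N=0 E=2 S=0 W=0
Step 4 [NS]: N:empty,E:wait,S:empty,W:wait | queues: N=0 E=2 S=0 W=0
Cars crossed by step 4: 3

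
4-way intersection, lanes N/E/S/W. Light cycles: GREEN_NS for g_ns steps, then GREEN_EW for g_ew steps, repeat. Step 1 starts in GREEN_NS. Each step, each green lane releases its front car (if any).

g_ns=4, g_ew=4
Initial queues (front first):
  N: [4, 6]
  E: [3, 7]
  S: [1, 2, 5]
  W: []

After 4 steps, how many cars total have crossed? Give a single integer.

Answer: 5

Derivation:
Step 1 [NS]: N:car4-GO,E:wait,S:car1-GO,W:wait | queues: N=1 E=2 S=2 W=0
Step 2 [NS]: N:car6-GO,E:wait,S:car2-GO,W:wait | queues: N=0 E=2 S=1 W=0
Step 3 [NS]: N:empty,E:wait,S:car5-GO,W:wait | queues: N=0 E=2 S=0 W=0
Step 4 [NS]: N:empty,E:wait,S:empty,W:wait | queues: N=0 E=2 S=0 W=0
Cars crossed by step 4: 5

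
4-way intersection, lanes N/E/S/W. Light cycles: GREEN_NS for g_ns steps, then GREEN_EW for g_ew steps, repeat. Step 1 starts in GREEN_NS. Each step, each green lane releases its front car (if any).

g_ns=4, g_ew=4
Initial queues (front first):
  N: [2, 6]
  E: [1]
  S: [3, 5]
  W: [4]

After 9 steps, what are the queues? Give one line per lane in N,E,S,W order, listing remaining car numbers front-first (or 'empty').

Step 1 [NS]: N:car2-GO,E:wait,S:car3-GO,W:wait | queues: N=1 E=1 S=1 W=1
Step 2 [NS]: N:car6-GO,E:wait,S:car5-GO,W:wait | queues: N=0 E=1 S=0 W=1
Step 3 [NS]: N:empty,E:wait,S:empty,W:wait | queues: N=0 E=1 S=0 W=1
Step 4 [NS]: N:empty,E:wait,S:empty,W:wait | queues: N=0 E=1 S=0 W=1
Step 5 [EW]: N:wait,E:car1-GO,S:wait,W:car4-GO | queues: N=0 E=0 S=0 W=0

N: empty
E: empty
S: empty
W: empty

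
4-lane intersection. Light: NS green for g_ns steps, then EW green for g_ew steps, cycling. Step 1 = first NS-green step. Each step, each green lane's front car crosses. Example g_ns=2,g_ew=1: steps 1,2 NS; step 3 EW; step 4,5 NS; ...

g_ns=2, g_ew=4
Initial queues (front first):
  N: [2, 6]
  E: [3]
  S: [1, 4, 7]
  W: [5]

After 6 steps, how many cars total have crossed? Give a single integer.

Step 1 [NS]: N:car2-GO,E:wait,S:car1-GO,W:wait | queues: N=1 E=1 S=2 W=1
Step 2 [NS]: N:car6-GO,E:wait,S:car4-GO,W:wait | queues: N=0 E=1 S=1 W=1
Step 3 [EW]: N:wait,E:car3-GO,S:wait,W:car5-GO | queues: N=0 E=0 S=1 W=0
Step 4 [EW]: N:wait,E:empty,S:wait,W:empty | queues: N=0 E=0 S=1 W=0
Step 5 [EW]: N:wait,E:empty,S:wait,W:empty | queues: N=0 E=0 S=1 W=0
Step 6 [EW]: N:wait,E:empty,S:wait,W:empty | queues: N=0 E=0 S=1 W=0
Cars crossed by step 6: 6

Answer: 6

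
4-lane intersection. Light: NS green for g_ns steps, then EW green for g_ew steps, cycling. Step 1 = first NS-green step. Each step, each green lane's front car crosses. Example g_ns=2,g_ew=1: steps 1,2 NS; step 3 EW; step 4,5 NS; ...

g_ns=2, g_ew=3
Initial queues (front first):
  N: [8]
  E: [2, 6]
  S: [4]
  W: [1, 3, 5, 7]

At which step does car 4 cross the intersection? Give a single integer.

Step 1 [NS]: N:car8-GO,E:wait,S:car4-GO,W:wait | queues: N=0 E=2 S=0 W=4
Step 2 [NS]: N:empty,E:wait,S:empty,W:wait | queues: N=0 E=2 S=0 W=4
Step 3 [EW]: N:wait,E:car2-GO,S:wait,W:car1-GO | queues: N=0 E=1 S=0 W=3
Step 4 [EW]: N:wait,E:car6-GO,S:wait,W:car3-GO | queues: N=0 E=0 S=0 W=2
Step 5 [EW]: N:wait,E:empty,S:wait,W:car5-GO | queues: N=0 E=0 S=0 W=1
Step 6 [NS]: N:empty,E:wait,S:empty,W:wait | queues: N=0 E=0 S=0 W=1
Step 7 [NS]: N:empty,E:wait,S:empty,W:wait | queues: N=0 E=0 S=0 W=1
Step 8 [EW]: N:wait,E:empty,S:wait,W:car7-GO | queues: N=0 E=0 S=0 W=0
Car 4 crosses at step 1

1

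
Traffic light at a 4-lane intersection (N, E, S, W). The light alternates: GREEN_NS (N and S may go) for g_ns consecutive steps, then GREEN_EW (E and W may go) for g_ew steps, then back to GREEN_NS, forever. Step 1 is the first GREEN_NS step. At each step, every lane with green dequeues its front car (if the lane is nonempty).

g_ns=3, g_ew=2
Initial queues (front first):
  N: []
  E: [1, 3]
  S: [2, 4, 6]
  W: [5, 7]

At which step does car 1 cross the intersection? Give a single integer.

Step 1 [NS]: N:empty,E:wait,S:car2-GO,W:wait | queues: N=0 E=2 S=2 W=2
Step 2 [NS]: N:empty,E:wait,S:car4-GO,W:wait | queues: N=0 E=2 S=1 W=2
Step 3 [NS]: N:empty,E:wait,S:car6-GO,W:wait | queues: N=0 E=2 S=0 W=2
Step 4 [EW]: N:wait,E:car1-GO,S:wait,W:car5-GO | queues: N=0 E=1 S=0 W=1
Step 5 [EW]: N:wait,E:car3-GO,S:wait,W:car7-GO | queues: N=0 E=0 S=0 W=0
Car 1 crosses at step 4

4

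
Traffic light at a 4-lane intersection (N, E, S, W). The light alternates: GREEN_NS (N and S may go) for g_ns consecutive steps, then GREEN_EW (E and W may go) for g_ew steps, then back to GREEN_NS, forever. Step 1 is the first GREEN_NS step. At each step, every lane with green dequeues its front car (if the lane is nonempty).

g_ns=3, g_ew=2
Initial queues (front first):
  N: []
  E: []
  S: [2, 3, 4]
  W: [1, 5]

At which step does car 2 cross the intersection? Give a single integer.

Step 1 [NS]: N:empty,E:wait,S:car2-GO,W:wait | queues: N=0 E=0 S=2 W=2
Step 2 [NS]: N:empty,E:wait,S:car3-GO,W:wait | queues: N=0 E=0 S=1 W=2
Step 3 [NS]: N:empty,E:wait,S:car4-GO,W:wait | queues: N=0 E=0 S=0 W=2
Step 4 [EW]: N:wait,E:empty,S:wait,W:car1-GO | queues: N=0 E=0 S=0 W=1
Step 5 [EW]: N:wait,E:empty,S:wait,W:car5-GO | queues: N=0 E=0 S=0 W=0
Car 2 crosses at step 1

1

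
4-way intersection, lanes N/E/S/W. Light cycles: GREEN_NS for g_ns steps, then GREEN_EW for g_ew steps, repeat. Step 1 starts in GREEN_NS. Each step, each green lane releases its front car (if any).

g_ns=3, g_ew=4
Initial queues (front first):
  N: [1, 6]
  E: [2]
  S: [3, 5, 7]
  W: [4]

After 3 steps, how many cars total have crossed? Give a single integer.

Step 1 [NS]: N:car1-GO,E:wait,S:car3-GO,W:wait | queues: N=1 E=1 S=2 W=1
Step 2 [NS]: N:car6-GO,E:wait,S:car5-GO,W:wait | queues: N=0 E=1 S=1 W=1
Step 3 [NS]: N:empty,E:wait,S:car7-GO,W:wait | queues: N=0 E=1 S=0 W=1
Cars crossed by step 3: 5

Answer: 5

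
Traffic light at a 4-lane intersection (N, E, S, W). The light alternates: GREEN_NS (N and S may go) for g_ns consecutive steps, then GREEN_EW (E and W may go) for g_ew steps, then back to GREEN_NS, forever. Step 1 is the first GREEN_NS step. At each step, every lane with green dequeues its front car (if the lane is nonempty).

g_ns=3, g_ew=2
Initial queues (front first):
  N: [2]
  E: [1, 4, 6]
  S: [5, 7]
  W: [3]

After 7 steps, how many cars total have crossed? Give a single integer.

Step 1 [NS]: N:car2-GO,E:wait,S:car5-GO,W:wait | queues: N=0 E=3 S=1 W=1
Step 2 [NS]: N:empty,E:wait,S:car7-GO,W:wait | queues: N=0 E=3 S=0 W=1
Step 3 [NS]: N:empty,E:wait,S:empty,W:wait | queues: N=0 E=3 S=0 W=1
Step 4 [EW]: N:wait,E:car1-GO,S:wait,W:car3-GO | queues: N=0 E=2 S=0 W=0
Step 5 [EW]: N:wait,E:car4-GO,S:wait,W:empty | queues: N=0 E=1 S=0 W=0
Step 6 [NS]: N:empty,E:wait,S:empty,W:wait | queues: N=0 E=1 S=0 W=0
Step 7 [NS]: N:empty,E:wait,S:empty,W:wait | queues: N=0 E=1 S=0 W=0
Cars crossed by step 7: 6

Answer: 6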